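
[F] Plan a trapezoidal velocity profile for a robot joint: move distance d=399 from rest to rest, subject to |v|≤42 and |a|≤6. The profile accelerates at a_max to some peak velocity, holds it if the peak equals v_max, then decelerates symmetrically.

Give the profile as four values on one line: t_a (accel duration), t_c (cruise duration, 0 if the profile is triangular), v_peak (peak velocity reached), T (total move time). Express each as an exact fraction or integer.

v_max²/a_max = 42²/6 = 294
399 ≥ 294 → trapezoidal
t_a = 42/6 = 7; v_peak = 42
d_cruise = 399 − 294 = 105; t_c = 105/42 = 5/2
T = 2·7 + 5/2 = 33/2

t_a=7 t_c=5/2 v_peak=42 T=33/2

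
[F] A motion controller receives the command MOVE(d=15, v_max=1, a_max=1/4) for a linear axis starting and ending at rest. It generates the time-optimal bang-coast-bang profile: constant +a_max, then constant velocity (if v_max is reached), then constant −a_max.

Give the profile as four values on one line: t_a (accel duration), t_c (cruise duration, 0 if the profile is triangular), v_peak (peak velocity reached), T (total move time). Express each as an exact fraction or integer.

v_max²/a_max = 1²/(1/4) = 4
15 ≥ 4 ⇒ cruise phase
t_a = 1/(1/4) = 4; v_peak = 1
d_cruise = 15 − 4 = 11; t_c = 11/1 = 11
T = 2·4 + 11 = 19

t_a=4 t_c=11 v_peak=1 T=19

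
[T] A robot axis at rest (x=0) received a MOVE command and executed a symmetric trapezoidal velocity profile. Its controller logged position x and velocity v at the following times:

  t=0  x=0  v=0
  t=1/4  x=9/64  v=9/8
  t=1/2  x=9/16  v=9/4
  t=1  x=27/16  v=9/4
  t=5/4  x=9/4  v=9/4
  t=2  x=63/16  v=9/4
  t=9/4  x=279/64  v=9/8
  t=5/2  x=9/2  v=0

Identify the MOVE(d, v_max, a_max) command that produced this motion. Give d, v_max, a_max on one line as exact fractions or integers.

d=9/2 v_max=9/4 a_max=9/2

final state: t=5/2, x=9/2, v=0 → d = 9/2
a_max = (9/8−0)/(1/4−0) = 9/2
max v = 9/4 over t∈[1/2,2] → v_max = 9/4
check: 9/4·(1/2+3/2) = 9/2 ✓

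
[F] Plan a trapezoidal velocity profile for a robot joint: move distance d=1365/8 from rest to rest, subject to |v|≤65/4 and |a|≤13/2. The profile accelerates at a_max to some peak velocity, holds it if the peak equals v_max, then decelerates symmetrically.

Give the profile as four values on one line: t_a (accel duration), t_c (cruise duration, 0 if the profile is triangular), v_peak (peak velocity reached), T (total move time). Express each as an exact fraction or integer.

t_a=5/2 t_c=8 v_peak=65/4 T=13

vₘ²/aₘ = (65/4)²/(13/2) = 325/8
1365/8 ≥ 325/8 → trapezoidal
t_a = (65/4)/(13/2) = 5/2; v_peak = 65/4
d_cruise = 1365/8 − 325/8 = 130; t_c = 130/(65/4) = 8
T = 2·5/2 + 8 = 13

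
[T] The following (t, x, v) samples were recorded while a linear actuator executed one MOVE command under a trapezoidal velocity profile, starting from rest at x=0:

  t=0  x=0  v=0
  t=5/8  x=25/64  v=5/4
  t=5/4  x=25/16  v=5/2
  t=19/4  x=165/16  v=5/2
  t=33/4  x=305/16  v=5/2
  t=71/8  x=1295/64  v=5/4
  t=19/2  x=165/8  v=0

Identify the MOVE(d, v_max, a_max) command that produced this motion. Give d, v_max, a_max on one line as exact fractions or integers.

d=165/8 v_max=5/2 a_max=2

final state: t=19/2, x=165/8, v=0 → d = 165/8
a_max = (5/4−0)/(5/8−0) = 2
max v = 5/2 over t∈[5/4,33/4] → v_max = 5/2
check: 5/2·(5/4+7) = 165/8 ✓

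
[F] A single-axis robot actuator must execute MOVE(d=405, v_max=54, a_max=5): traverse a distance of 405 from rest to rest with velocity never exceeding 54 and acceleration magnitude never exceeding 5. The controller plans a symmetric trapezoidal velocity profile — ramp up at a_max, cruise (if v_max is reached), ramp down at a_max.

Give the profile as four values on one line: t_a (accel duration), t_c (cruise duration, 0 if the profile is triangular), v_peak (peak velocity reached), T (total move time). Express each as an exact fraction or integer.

t_a=9 t_c=0 v_peak=45 T=18

vₘ²/aₘ = 54²/5 = 2916/5
405 < 2916/5 → triangular
v_peak = √(405·5) = √2025 = 45
t_a = 45/5 = 9; t_c = 0
T = 2·9 = 18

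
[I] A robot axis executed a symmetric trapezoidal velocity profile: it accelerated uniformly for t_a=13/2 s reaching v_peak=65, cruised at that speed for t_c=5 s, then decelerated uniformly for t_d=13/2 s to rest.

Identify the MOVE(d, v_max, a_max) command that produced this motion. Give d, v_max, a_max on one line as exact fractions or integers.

a_max = 65/(13/2) = 10
d_a = ½·65·13/2 = 845/4; d_c = 65·5 = 325
d = 2·845/4 + 325 = 1495/2
t_c = 5 > 0 so v_max = 65

d=1495/2 v_max=65 a_max=10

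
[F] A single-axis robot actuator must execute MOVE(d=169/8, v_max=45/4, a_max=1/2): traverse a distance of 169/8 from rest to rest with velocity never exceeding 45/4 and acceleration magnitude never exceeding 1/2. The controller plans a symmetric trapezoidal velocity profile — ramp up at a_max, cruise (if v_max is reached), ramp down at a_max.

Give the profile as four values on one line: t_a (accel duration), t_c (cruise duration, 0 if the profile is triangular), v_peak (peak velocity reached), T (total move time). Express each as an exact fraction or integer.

vₘ²/aₘ = (45/4)²/(1/2) = 2025/8
169/8 < 2025/8 ⇒ no cruise
v_peak = √(169/8·1/2) = √(169/16) = 13/4
t_a = (13/4)/(1/2) = 13/2; t_c = 0
T = 2·13/2 = 13

t_a=13/2 t_c=0 v_peak=13/4 T=13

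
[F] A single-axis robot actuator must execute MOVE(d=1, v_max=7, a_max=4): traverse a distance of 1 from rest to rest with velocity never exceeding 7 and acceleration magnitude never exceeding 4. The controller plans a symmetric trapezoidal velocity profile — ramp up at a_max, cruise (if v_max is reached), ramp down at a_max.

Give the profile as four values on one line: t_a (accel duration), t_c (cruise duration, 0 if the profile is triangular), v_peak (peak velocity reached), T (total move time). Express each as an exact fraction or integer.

t_a=1/2 t_c=0 v_peak=2 T=1

v_max²/a_max = 7²/4 = 49/4
1 < 49/4 so t_c = 0
v_peak = √(1·4) = √4 = 2
t_a = 2/4 = 1/2; t_c = 0
T = 2·1/2 = 1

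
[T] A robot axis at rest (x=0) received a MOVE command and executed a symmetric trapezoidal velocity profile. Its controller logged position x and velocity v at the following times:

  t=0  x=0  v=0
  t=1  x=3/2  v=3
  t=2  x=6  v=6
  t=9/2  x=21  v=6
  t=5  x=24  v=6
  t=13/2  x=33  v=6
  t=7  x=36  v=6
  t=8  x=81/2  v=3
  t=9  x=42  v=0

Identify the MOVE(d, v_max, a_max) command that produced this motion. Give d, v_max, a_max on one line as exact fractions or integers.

final state: t=9, x=42, v=0 → d = 42
a_max = (3−0)/(1−0) = 3
max v = 6 over t∈[2,7] → v_max = 6
check: 6·(2+5) = 42 ✓

d=42 v_max=6 a_max=3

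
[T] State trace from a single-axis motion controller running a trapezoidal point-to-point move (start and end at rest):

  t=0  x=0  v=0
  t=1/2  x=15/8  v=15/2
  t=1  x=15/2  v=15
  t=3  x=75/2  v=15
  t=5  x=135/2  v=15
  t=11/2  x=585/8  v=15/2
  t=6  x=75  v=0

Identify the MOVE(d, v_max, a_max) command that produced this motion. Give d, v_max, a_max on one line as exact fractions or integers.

d=75 v_max=15 a_max=15

final state: t=6, x=75, v=0 → d = 75
a_max = (15/2−0)/(1/2−0) = 15
max v = 15 over t∈[1,5] → v_max = 15
check: 15·(1+4) = 75 ✓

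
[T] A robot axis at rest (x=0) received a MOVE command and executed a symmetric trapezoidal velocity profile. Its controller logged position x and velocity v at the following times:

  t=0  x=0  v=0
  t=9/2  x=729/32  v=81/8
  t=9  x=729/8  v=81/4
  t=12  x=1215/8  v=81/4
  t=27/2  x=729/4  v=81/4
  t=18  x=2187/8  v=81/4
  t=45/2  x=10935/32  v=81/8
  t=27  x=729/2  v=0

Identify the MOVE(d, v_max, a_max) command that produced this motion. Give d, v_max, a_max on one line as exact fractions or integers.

d=729/2 v_max=81/4 a_max=9/4

final state: t=27, x=729/2, v=0 → d = 729/2
a_max = (81/8−0)/(9/2−0) = 9/4
max v = 81/4 over t∈[9,18] → v_max = 81/4
check: 81/4·(9+9) = 729/2 ✓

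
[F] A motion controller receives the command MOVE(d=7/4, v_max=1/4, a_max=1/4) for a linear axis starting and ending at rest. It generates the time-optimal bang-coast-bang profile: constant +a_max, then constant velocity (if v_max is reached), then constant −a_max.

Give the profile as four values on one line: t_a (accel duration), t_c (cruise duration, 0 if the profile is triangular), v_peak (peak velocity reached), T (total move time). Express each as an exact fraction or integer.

(v_max)²/a_max = (1/4)²/(1/4) = 1/4
7/4 ≥ 1/4 so v_max reached
t_a = (1/4)/(1/4) = 1; v_peak = 1/4
d_cruise = 7/4 − 1/4 = 3/2; t_c = (3/2)/(1/4) = 6
T = 2·1 + 6 = 8

t_a=1 t_c=6 v_peak=1/4 T=8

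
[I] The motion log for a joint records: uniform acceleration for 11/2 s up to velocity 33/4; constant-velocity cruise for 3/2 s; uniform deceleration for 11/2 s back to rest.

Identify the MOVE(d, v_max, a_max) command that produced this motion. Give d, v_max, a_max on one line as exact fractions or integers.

d=231/4 v_max=33/4 a_max=3/2

a_max = (33/4)/(11/2) = 3/2
d_a = ½·33/4·11/2 = 363/16; d_c = 33/4·3/2 = 99/8
d = 2·363/16 + 99/8 = 231/4
t_c = 3/2 > 0 ⇒ limit active, v_max = 33/4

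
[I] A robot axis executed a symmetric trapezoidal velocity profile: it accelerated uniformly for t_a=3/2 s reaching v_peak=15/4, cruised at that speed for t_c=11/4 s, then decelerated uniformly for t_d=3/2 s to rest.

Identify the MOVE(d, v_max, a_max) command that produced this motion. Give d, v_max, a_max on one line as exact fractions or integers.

a_max = (15/4)/(3/2) = 5/2
d_a = ½·15/4·3/2 = 45/16; d_c = 15/4·11/4 = 165/16
d = 2·45/16 + 165/16 = 255/16
t_c = 11/4 > 0 → v_max = v_peak = 15/4

d=255/16 v_max=15/4 a_max=5/2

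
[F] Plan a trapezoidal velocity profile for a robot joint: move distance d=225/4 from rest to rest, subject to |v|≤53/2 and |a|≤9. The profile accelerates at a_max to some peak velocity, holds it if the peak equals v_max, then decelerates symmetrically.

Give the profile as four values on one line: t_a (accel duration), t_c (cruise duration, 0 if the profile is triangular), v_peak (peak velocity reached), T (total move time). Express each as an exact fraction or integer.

vₘ²/aₘ = (53/2)²/9 = 2809/36
225/4 < 2809/36 so t_c = 0
v_peak = √(225/4·9) = √(2025/4) = 45/2
t_a = (45/2)/9 = 5/2; t_c = 0
T = 2·5/2 = 5

t_a=5/2 t_c=0 v_peak=45/2 T=5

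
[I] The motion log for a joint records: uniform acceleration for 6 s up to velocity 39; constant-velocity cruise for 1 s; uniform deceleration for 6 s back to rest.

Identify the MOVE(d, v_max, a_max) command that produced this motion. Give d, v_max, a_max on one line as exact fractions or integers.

a_max = 39/6 = 13/2
d_a = ½·39·6 = 117; d_c = 39·1 = 39
d = 2·117 + 39 = 273
t_c = 1 > 0 so v_max = 39

d=273 v_max=39 a_max=13/2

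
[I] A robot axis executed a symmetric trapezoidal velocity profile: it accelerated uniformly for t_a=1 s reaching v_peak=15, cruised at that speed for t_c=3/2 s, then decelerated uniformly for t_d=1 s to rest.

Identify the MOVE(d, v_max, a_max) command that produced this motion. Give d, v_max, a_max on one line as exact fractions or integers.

d=75/2 v_max=15 a_max=15

a_max = 15/1 = 15
d_a = ½·15·1 = 15/2; d_c = 15·3/2 = 45/2
d = 2·15/2 + 45/2 = 75/2
t_c = 3/2 > 0 so v_max = 15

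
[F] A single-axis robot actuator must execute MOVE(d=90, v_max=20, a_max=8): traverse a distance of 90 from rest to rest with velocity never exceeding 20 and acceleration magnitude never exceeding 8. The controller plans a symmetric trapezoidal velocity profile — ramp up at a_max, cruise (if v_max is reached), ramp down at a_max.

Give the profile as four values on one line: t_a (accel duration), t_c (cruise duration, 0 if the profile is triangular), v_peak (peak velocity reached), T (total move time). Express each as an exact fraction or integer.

t_a=5/2 t_c=2 v_peak=20 T=7

(v_max)²/a_max = 20²/8 = 50
90 ≥ 50 so v_max reached
t_a = 20/8 = 5/2; v_peak = 20
d_cruise = 90 − 50 = 40; t_c = 40/20 = 2
T = 2·5/2 + 2 = 7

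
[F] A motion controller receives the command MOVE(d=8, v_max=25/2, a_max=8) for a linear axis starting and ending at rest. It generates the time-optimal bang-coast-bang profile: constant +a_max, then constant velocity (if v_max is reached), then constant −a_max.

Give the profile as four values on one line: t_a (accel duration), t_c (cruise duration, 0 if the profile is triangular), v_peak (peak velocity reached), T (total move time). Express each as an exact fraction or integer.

t_a=1 t_c=0 v_peak=8 T=2

vₘ²/aₘ = (25/2)²/8 = 625/32
8 < 625/32 so t_c = 0
v_peak = √(8·8) = √64 = 8
t_a = 8/8 = 1; t_c = 0
T = 2·1 = 2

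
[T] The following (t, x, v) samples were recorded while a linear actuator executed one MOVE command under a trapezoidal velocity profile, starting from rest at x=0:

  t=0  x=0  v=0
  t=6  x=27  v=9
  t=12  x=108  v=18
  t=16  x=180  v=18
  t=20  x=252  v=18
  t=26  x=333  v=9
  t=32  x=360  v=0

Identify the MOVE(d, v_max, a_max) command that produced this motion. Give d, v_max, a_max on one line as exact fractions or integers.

d=360 v_max=18 a_max=3/2

final state: t=32, x=360, v=0 → d = 360
a_max = (9−0)/(6−0) = 3/2
max v = 18 over t∈[12,20] → v_max = 18
check: 18·(12+8) = 360 ✓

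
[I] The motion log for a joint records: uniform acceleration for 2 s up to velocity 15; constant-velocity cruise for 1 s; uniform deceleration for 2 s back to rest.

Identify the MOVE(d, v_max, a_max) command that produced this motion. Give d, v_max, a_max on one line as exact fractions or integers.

a_max = 15/2
d_a = ½·15·2 = 15; d_c = 15·1 = 15
d = 2·15 + 15 = 45
t_c = 1 > 0 → v_max = v_peak = 15

d=45 v_max=15 a_max=15/2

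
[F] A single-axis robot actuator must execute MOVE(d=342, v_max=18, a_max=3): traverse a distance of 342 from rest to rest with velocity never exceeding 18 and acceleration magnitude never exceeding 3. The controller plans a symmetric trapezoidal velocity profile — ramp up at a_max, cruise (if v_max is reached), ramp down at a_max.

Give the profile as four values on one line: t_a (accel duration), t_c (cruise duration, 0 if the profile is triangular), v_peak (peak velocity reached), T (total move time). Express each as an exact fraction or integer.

t_a=6 t_c=13 v_peak=18 T=25

vₘ²/aₘ = 18²/3 = 108
342 ≥ 108 so v_max reached
t_a = 18/3 = 6; v_peak = 18
d_cruise = 342 − 108 = 234; t_c = 234/18 = 13
T = 2·6 + 13 = 25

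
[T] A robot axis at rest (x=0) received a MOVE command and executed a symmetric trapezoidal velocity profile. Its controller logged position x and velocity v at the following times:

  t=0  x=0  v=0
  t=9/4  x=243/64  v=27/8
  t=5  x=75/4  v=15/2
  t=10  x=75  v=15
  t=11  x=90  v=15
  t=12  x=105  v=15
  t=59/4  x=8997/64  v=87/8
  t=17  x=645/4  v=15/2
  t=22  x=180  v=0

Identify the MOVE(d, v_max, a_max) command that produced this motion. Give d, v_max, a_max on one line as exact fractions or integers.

final state: t=22, x=180, v=0 → d = 180
a_max = (27/8−0)/(9/4−0) = 3/2
max v = 15 over t∈[10,12] → v_max = 15
check: 15·(10+2) = 180 ✓

d=180 v_max=15 a_max=3/2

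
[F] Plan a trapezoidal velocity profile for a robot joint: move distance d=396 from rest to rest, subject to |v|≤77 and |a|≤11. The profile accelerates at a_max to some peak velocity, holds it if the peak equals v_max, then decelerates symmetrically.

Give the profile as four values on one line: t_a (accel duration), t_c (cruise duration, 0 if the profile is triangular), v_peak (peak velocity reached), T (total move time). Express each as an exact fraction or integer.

vₘ²/aₘ = 77²/11 = 539
396 < 539 → triangular
v_peak = √(396·11) = √4356 = 66
t_a = 66/11 = 6; t_c = 0
T = 2·6 = 12

t_a=6 t_c=0 v_peak=66 T=12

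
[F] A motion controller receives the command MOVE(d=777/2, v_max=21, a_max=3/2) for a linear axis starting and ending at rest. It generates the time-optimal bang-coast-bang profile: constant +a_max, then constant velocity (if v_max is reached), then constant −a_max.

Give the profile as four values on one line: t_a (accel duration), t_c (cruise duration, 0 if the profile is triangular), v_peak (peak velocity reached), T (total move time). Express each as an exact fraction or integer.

t_a=14 t_c=9/2 v_peak=21 T=65/2

(v_max)²/a_max = 21²/(3/2) = 294
777/2 ≥ 294 ⇒ cruise phase
t_a = 21/(3/2) = 14; v_peak = 21
d_cruise = 777/2 − 294 = 189/2; t_c = (189/2)/21 = 9/2
T = 2·14 + 9/2 = 65/2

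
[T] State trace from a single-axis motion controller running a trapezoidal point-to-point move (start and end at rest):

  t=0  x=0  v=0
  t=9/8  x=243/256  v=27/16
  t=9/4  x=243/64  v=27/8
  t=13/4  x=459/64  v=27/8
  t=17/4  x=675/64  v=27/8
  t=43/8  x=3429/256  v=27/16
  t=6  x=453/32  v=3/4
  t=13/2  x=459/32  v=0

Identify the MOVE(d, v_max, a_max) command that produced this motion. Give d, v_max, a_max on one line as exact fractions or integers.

final state: t=13/2, x=459/32, v=0 → d = 459/32
a_max = (27/16−0)/(9/8−0) = 3/2
max v = 27/8 over t∈[9/4,17/4] → v_max = 27/8
check: 27/8·(9/4+2) = 459/32 ✓

d=459/32 v_max=27/8 a_max=3/2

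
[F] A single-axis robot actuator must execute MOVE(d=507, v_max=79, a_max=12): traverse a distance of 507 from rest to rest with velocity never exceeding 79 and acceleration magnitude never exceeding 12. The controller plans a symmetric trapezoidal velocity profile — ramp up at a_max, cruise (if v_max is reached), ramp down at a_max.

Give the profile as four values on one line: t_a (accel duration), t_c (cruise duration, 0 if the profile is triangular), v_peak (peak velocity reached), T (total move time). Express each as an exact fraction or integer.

v_max²/a_max = 79²/12 = 6241/12
507 < 6241/12 ⇒ no cruise
v_peak = √(507·12) = √6084 = 78
t_a = 78/12 = 13/2; t_c = 0
T = 2·13/2 = 13

t_a=13/2 t_c=0 v_peak=78 T=13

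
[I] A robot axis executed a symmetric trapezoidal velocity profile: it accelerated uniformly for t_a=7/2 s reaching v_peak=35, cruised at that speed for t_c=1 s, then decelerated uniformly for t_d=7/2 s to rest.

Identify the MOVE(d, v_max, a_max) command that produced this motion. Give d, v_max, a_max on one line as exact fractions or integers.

d=315/2 v_max=35 a_max=10

a_max = 35/(7/2) = 10
d_a = ½·35·7/2 = 245/4; d_c = 35·1 = 35
d = 2·245/4 + 35 = 315/2
t_c = 1 > 0 → v_max = v_peak = 35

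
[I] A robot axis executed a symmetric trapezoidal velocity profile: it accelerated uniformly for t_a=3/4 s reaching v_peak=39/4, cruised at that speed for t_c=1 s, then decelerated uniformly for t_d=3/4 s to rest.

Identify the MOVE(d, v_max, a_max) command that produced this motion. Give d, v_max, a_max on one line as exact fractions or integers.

a_max = (39/4)/(3/4) = 13
d_a = ½·39/4·3/4 = 117/32; d_c = 39/4·1 = 39/4
d = 2·117/32 + 39/4 = 273/16
t_c = 1 > 0 so v_max = 39/4

d=273/16 v_max=39/4 a_max=13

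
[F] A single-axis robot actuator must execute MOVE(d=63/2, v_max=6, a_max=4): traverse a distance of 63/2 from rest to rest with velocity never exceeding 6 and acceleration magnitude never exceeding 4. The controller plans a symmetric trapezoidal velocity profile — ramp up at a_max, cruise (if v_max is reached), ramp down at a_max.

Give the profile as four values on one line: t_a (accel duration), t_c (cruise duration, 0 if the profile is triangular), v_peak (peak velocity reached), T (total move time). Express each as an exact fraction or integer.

vₘ²/aₘ = 6²/4 = 9
63/2 ≥ 9 so v_max reached
t_a = 6/4 = 3/2; v_peak = 6
d_cruise = 63/2 − 9 = 45/2; t_c = (45/2)/6 = 15/4
T = 2·3/2 + 15/4 = 27/4

t_a=3/2 t_c=15/4 v_peak=6 T=27/4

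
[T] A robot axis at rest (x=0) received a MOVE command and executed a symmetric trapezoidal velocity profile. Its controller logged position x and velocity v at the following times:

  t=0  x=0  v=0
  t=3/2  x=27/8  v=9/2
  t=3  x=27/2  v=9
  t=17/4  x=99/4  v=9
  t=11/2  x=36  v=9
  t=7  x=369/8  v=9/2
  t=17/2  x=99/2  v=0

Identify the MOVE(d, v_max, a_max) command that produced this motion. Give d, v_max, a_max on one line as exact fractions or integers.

final state: t=17/2, x=99/2, v=0 → d = 99/2
a_max = (9/2−0)/(3/2−0) = 3
max v = 9 over t∈[3,11/2] → v_max = 9
check: 9·(3+5/2) = 99/2 ✓

d=99/2 v_max=9 a_max=3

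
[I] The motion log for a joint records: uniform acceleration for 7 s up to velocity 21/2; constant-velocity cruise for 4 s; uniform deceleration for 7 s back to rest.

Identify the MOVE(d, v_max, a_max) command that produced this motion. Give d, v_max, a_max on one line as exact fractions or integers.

d=231/2 v_max=21/2 a_max=3/2

a_max = (21/2)/7 = 3/2
d_a = ½·21/2·7 = 147/4; d_c = 21/2·4 = 42
d = 2·147/4 + 42 = 231/2
t_c = 4 > 0 → v_max = v_peak = 21/2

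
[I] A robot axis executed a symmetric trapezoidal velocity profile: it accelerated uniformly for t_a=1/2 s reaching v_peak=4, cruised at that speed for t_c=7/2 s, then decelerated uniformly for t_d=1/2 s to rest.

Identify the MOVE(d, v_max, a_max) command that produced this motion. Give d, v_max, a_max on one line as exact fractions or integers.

d=16 v_max=4 a_max=8

a_max = 4/(1/2) = 8
d_a = ½·4·1/2 = 1; d_c = 4·7/2 = 14
d = 2·1 + 14 = 16
t_c = 7/2 > 0 → v_max = v_peak = 4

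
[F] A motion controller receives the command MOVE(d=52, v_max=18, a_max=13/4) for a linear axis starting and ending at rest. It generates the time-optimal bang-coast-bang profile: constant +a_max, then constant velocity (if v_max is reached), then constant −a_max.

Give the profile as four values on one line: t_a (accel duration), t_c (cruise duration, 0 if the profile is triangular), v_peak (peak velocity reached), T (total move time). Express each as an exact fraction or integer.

t_a=4 t_c=0 v_peak=13 T=8

v_max²/a_max = 18²/(13/4) = 1296/13
52 < 1296/13 so t_c = 0
v_peak = √(52·13/4) = √169 = 13
t_a = 13/(13/4) = 4; t_c = 0
T = 2·4 = 8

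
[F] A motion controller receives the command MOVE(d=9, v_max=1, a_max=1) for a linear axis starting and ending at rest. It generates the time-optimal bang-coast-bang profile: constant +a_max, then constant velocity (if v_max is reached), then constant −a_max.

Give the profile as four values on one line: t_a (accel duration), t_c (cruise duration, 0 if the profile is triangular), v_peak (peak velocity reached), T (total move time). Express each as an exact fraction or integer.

vₘ²/aₘ = 1²/1 = 1
9 ≥ 1 so v_max reached
t_a = 1/1 = 1; v_peak = 1
d_cruise = 9 − 1 = 8; t_c = 8/1 = 8
T = 2·1 + 8 = 10

t_a=1 t_c=8 v_peak=1 T=10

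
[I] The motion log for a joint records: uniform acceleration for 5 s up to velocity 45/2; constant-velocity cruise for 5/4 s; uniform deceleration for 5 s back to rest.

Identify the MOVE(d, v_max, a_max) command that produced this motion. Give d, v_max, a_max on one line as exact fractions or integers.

a_max = (45/2)/5 = 9/2
d_a = ½·45/2·5 = 225/4; d_c = 45/2·5/4 = 225/8
d = 2·225/4 + 225/8 = 1125/8
t_c = 5/4 > 0 ⇒ limit active, v_max = 45/2

d=1125/8 v_max=45/2 a_max=9/2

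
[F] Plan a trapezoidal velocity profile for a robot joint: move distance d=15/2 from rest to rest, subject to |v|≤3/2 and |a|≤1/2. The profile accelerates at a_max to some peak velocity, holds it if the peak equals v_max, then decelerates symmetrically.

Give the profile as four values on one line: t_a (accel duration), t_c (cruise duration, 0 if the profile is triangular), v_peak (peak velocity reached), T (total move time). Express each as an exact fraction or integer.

vₘ²/aₘ = (3/2)²/(1/2) = 9/2
15/2 ≥ 9/2 ⇒ cruise phase
t_a = (3/2)/(1/2) = 3; v_peak = 3/2
d_cruise = 15/2 − 9/2 = 3; t_c = 3/(3/2) = 2
T = 2·3 + 2 = 8

t_a=3 t_c=2 v_peak=3/2 T=8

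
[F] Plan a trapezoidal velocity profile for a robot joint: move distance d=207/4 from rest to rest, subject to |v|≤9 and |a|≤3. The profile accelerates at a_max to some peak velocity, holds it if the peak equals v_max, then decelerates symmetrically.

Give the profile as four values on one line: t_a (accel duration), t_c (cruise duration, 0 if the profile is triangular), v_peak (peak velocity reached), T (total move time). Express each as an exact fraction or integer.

v_max²/a_max = 9²/3 = 27
207/4 ≥ 27 → trapezoidal
t_a = 9/3 = 3; v_peak = 9
d_cruise = 207/4 − 27 = 99/4; t_c = (99/4)/9 = 11/4
T = 2·3 + 11/4 = 35/4

t_a=3 t_c=11/4 v_peak=9 T=35/4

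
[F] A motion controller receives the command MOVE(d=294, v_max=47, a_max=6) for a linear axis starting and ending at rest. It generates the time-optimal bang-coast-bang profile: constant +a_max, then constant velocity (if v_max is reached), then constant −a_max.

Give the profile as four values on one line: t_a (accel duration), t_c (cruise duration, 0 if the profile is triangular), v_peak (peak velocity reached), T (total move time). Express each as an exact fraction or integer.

v_max²/a_max = 47²/6 = 2209/6
294 < 2209/6 → triangular
v_peak = √(294·6) = √1764 = 42
t_a = 42/6 = 7; t_c = 0
T = 2·7 = 14

t_a=7 t_c=0 v_peak=42 T=14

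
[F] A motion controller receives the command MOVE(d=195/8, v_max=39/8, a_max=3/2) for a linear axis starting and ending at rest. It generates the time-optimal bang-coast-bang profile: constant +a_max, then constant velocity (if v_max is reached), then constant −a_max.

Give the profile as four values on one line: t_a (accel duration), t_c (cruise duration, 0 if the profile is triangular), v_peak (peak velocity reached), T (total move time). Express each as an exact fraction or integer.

t_a=13/4 t_c=7/4 v_peak=39/8 T=33/4

(v_max)²/a_max = (39/8)²/(3/2) = 507/32
195/8 ≥ 507/32 ⇒ cruise phase
t_a = (39/8)/(3/2) = 13/4; v_peak = 39/8
d_cruise = 195/8 − 507/32 = 273/32; t_c = (273/32)/(39/8) = 7/4
T = 2·13/4 + 7/4 = 33/4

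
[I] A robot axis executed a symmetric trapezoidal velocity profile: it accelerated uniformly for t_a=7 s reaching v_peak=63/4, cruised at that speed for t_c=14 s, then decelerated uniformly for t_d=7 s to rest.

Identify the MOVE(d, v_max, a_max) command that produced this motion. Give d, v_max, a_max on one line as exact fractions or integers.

a_max = (63/4)/7 = 9/4
d_a = ½·63/4·7 = 441/8; d_c = 63/4·14 = 441/2
d = 2·441/8 + 441/2 = 1323/4
t_c = 14 > 0 → v_max = v_peak = 63/4

d=1323/4 v_max=63/4 a_max=9/4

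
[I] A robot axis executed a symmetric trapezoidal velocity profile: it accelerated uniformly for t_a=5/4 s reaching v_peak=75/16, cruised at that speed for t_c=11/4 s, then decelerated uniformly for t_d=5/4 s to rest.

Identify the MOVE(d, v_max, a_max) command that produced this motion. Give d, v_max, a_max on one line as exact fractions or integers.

d=75/4 v_max=75/16 a_max=15/4

a_max = (75/16)/(5/4) = 15/4
d_a = ½·75/16·5/4 = 375/128; d_c = 75/16·11/4 = 825/64
d = 2·375/128 + 825/64 = 75/4
t_c = 11/4 > 0 → v_max = v_peak = 75/16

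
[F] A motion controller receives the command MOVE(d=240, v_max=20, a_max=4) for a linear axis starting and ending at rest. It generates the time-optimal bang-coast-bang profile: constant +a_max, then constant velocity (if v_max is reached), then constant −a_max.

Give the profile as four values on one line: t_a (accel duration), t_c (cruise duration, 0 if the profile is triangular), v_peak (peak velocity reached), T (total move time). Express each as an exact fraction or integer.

vₘ²/aₘ = 20²/4 = 100
240 ≥ 100 so v_max reached
t_a = 20/4 = 5; v_peak = 20
d_cruise = 240 − 100 = 140; t_c = 140/20 = 7
T = 2·5 + 7 = 17

t_a=5 t_c=7 v_peak=20 T=17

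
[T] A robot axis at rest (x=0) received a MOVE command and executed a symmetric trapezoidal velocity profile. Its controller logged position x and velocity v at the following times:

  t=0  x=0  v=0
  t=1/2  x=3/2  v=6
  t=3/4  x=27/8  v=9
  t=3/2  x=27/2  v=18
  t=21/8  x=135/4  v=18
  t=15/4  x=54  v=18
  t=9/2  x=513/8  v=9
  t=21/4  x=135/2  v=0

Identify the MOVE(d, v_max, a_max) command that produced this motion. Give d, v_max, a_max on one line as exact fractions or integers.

d=135/2 v_max=18 a_max=12

final state: t=21/4, x=135/2, v=0 → d = 135/2
a_max = (6−0)/(1/2−0) = 12
max v = 18 over t∈[3/2,15/4] → v_max = 18
check: 18·(3/2+9/4) = 135/2 ✓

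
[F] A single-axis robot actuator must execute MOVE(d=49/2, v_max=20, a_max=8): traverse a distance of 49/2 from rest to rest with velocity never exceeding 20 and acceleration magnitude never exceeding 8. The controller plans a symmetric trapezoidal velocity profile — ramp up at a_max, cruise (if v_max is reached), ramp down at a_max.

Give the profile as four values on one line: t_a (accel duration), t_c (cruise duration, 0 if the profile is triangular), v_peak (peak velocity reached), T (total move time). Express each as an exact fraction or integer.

t_a=7/4 t_c=0 v_peak=14 T=7/2

(v_max)²/a_max = 20²/8 = 50
49/2 < 50 → triangular
v_peak = √(49/2·8) = √196 = 14
t_a = 14/8 = 7/4; t_c = 0
T = 2·7/4 = 7/2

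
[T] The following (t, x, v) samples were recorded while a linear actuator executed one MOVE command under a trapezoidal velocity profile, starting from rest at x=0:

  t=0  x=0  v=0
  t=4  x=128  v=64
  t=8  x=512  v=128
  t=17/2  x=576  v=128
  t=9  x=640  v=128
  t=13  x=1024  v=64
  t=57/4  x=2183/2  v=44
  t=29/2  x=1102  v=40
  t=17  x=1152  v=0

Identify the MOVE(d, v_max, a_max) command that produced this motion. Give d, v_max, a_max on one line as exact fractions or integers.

d=1152 v_max=128 a_max=16

final state: t=17, x=1152, v=0 → d = 1152
a_max = (64−0)/(4−0) = 16
max v = 128 over t∈[8,9] → v_max = 128
check: 128·(8+1) = 1152 ✓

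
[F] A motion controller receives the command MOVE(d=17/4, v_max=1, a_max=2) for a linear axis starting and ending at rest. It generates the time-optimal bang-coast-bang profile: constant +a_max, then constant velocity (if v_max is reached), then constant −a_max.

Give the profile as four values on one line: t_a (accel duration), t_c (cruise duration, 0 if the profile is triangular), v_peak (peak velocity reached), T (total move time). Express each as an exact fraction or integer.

t_a=1/2 t_c=15/4 v_peak=1 T=19/4

vₘ²/aₘ = 1²/2 = 1/2
17/4 ≥ 1/2 ⇒ cruise phase
t_a = 1/2; v_peak = 1
d_cruise = 17/4 − 1/2 = 15/4; t_c = (15/4)/1 = 15/4
T = 2·1/2 + 15/4 = 19/4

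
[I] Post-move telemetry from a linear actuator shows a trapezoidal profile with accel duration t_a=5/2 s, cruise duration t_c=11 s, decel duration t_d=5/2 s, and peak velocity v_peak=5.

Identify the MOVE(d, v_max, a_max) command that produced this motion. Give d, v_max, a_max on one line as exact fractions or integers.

d=135/2 v_max=5 a_max=2

a_max = 5/(5/2) = 2
d_a = ½·5·5/2 = 25/4; d_c = 5·11 = 55
d = 2·25/4 + 55 = 135/2
t_c = 11 > 0 → v_max = v_peak = 5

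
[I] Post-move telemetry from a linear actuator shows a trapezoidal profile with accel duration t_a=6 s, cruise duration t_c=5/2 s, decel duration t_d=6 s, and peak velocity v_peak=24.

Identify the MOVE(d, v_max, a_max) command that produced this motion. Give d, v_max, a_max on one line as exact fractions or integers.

d=204 v_max=24 a_max=4

a_max = 24/6 = 4
d_a = ½·24·6 = 72; d_c = 24·5/2 = 60
d = 2·72 + 60 = 204
t_c = 5/2 > 0 ⇒ limit active, v_max = 24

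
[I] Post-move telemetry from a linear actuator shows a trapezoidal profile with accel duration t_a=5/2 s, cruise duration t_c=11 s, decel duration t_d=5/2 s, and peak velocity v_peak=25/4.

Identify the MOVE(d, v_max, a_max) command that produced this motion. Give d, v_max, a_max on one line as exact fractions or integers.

d=675/8 v_max=25/4 a_max=5/2

a_max = (25/4)/(5/2) = 5/2
d_a = ½·25/4·5/2 = 125/16; d_c = 25/4·11 = 275/4
d = 2·125/16 + 275/4 = 675/8
t_c = 11 > 0 so v_max = 25/4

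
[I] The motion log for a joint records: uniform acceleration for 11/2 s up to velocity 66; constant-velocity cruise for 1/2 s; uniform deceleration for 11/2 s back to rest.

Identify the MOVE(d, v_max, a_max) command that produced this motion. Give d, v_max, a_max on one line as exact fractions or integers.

a_max = 66/(11/2) = 12
d_a = ½·66·11/2 = 363/2; d_c = 66·1/2 = 33
d = 2·363/2 + 33 = 396
t_c = 1/2 > 0 → v_max = v_peak = 66

d=396 v_max=66 a_max=12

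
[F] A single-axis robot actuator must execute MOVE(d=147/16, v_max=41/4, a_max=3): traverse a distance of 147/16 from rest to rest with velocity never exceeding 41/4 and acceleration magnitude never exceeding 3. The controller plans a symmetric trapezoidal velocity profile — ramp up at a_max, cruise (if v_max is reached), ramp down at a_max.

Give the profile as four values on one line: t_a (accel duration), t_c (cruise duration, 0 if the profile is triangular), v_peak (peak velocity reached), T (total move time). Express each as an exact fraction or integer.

vₘ²/aₘ = (41/4)²/3 = 1681/48
147/16 < 1681/48 → triangular
v_peak = √(147/16·3) = √(441/16) = 21/4
t_a = (21/4)/3 = 7/4; t_c = 0
T = 2·7/4 = 7/2

t_a=7/4 t_c=0 v_peak=21/4 T=7/2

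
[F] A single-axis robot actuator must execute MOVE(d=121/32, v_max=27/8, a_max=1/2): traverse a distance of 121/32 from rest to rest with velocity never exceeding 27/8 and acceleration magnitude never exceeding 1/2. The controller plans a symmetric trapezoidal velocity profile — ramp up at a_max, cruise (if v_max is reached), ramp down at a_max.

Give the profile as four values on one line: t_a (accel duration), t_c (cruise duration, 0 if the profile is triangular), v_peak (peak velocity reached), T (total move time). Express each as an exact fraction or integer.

(v_max)²/a_max = (27/8)²/(1/2) = 729/32
121/32 < 729/32 → triangular
v_peak = √(121/32·1/2) = √(121/64) = 11/8
t_a = (11/8)/(1/2) = 11/4; t_c = 0
T = 2·11/4 = 11/2

t_a=11/4 t_c=0 v_peak=11/8 T=11/2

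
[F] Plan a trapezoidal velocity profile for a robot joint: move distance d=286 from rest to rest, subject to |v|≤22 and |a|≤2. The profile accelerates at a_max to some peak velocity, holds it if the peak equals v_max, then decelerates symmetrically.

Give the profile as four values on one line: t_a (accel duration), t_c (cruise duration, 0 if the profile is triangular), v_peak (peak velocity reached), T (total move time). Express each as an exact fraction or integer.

t_a=11 t_c=2 v_peak=22 T=24

v_max²/a_max = 22²/2 = 242
286 ≥ 242 so v_max reached
t_a = 22/2 = 11; v_peak = 22
d_cruise = 286 − 242 = 44; t_c = 44/22 = 2
T = 2·11 + 2 = 24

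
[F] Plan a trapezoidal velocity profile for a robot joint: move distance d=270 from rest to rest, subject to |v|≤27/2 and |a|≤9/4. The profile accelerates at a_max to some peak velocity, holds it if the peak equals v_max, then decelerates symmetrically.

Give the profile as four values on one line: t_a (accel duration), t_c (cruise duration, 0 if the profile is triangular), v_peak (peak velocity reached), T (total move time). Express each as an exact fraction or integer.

t_a=6 t_c=14 v_peak=27/2 T=26

v_max²/a_max = (27/2)²/(9/4) = 81
270 ≥ 81 ⇒ cruise phase
t_a = (27/2)/(9/4) = 6; v_peak = 27/2
d_cruise = 270 − 81 = 189; t_c = 189/(27/2) = 14
T = 2·6 + 14 = 26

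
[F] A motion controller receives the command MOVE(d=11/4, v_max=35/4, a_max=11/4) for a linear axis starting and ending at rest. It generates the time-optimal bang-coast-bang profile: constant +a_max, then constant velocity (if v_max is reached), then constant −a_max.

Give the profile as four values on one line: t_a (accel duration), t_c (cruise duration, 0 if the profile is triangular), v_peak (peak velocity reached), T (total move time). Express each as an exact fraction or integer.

t_a=1 t_c=0 v_peak=11/4 T=2

v_max²/a_max = (35/4)²/(11/4) = 1225/44
11/4 < 1225/44 → triangular
v_peak = √(11/4·11/4) = √(121/16) = 11/4
t_a = (11/4)/(11/4) = 1; t_c = 0
T = 2·1 = 2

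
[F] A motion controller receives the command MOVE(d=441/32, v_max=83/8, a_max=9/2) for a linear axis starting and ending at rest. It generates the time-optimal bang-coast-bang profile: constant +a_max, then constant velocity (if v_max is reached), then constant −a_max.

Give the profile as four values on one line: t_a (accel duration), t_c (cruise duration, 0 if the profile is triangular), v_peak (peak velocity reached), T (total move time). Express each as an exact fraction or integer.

(v_max)²/a_max = (83/8)²/(9/2) = 6889/288
441/32 < 6889/288 ⇒ no cruise
v_peak = √(441/32·9/2) = √(3969/64) = 63/8
t_a = (63/8)/(9/2) = 7/4; t_c = 0
T = 2·7/4 = 7/2

t_a=7/4 t_c=0 v_peak=63/8 T=7/2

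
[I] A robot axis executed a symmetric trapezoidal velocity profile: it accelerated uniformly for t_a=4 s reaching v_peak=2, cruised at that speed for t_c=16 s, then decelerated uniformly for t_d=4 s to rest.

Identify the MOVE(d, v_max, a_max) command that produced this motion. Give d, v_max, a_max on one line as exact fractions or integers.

a_max = 2/4 = 1/2
d_a = ½·2·4 = 4; d_c = 2·16 = 32
d = 2·4 + 32 = 40
t_c = 16 > 0 → v_max = v_peak = 2

d=40 v_max=2 a_max=1/2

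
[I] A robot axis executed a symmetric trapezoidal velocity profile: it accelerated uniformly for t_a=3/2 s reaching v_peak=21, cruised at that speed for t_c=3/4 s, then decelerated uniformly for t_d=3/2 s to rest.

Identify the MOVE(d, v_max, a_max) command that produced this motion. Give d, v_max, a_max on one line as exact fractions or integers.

a_max = 21/(3/2) = 14
d_a = ½·21·3/2 = 63/4; d_c = 21·3/4 = 63/4
d = 2·63/4 + 63/4 = 189/4
t_c = 3/4 > 0 → v_max = v_peak = 21

d=189/4 v_max=21 a_max=14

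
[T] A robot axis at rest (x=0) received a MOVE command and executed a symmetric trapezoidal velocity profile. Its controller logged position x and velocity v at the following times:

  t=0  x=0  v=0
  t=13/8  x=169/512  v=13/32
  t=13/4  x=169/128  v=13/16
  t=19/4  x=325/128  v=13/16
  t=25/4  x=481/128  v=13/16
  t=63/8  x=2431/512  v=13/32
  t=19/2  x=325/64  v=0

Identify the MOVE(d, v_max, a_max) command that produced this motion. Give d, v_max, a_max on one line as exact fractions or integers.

d=325/64 v_max=13/16 a_max=1/4

final state: t=19/2, x=325/64, v=0 → d = 325/64
a_max = (13/32−0)/(13/8−0) = 1/4
max v = 13/16 over t∈[13/4,25/4] → v_max = 13/16
check: 13/16·(13/4+3) = 325/64 ✓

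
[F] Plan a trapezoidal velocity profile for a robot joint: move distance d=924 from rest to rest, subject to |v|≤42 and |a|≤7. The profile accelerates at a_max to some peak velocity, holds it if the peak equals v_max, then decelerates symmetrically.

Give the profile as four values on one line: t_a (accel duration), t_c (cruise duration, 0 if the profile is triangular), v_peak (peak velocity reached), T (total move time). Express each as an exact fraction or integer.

(v_max)²/a_max = 42²/7 = 252
924 ≥ 252 so v_max reached
t_a = 42/7 = 6; v_peak = 42
d_cruise = 924 − 252 = 672; t_c = 672/42 = 16
T = 2·6 + 16 = 28

t_a=6 t_c=16 v_peak=42 T=28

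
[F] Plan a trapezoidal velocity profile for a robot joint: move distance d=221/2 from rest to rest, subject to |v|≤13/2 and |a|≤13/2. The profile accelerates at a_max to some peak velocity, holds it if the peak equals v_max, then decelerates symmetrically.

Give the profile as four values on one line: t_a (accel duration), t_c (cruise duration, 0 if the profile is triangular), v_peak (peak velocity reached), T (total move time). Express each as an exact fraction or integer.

v_max²/a_max = (13/2)²/(13/2) = 13/2
221/2 ≥ 13/2 ⇒ cruise phase
t_a = (13/2)/(13/2) = 1; v_peak = 13/2
d_cruise = 221/2 − 13/2 = 104; t_c = 104/(13/2) = 16
T = 2·1 + 16 = 18

t_a=1 t_c=16 v_peak=13/2 T=18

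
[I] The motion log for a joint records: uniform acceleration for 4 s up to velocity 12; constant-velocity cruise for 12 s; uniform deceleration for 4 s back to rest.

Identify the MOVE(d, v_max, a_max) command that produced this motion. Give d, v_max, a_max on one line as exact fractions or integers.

d=192 v_max=12 a_max=3

a_max = 12/4 = 3
d_a = ½·12·4 = 24; d_c = 12·12 = 144
d = 2·24 + 144 = 192
t_c = 12 > 0 ⇒ limit active, v_max = 12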